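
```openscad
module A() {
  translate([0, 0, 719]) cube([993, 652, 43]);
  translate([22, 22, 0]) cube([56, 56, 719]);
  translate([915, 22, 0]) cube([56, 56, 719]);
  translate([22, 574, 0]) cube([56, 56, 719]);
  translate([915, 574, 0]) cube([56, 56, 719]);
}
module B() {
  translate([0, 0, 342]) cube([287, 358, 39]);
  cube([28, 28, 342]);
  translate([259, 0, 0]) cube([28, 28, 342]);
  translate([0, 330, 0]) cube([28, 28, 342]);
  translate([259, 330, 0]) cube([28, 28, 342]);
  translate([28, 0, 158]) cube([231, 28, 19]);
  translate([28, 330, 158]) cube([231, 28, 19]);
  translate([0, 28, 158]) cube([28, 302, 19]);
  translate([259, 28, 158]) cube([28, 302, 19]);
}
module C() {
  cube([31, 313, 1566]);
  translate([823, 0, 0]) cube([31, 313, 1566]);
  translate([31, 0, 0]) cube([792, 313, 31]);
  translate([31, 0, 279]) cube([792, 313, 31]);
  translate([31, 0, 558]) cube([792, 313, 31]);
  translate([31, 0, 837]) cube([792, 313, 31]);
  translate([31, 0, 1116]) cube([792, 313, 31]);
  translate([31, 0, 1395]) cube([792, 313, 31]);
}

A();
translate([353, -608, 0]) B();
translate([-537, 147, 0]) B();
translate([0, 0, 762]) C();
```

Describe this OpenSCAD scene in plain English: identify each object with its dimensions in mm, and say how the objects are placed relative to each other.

A is a table with a 993×652 mm rectangular top, 43 mm thick, top surface at z = 762 mm, supported by four 56×56 mm square legs, each inset 22 mm from the nearest pair of top edges, running from the floor.

B is a four-legged stool. The seat is a 287×358×39 mm slab whose top surface is at z = 381 mm; four square legs, each 28×28 mm in cross-section, run from the floor (z = 0) to the underside of the seat, each flush with a corner of the seat. Four stretchers, 28 mm wide and 19 mm tall, connect adjacent legs with their undersides at z = 158 mm, each running between the inner faces of the legs it joins and aligned with the legs' outer faces on the other axis.

C is a bookshelf 854 mm wide overall, 313 mm deep and 1566 mm tall. The two sides are 31 mm thick vertical panels. 6 horizontal shelves of 31 mm thickness span between the inner faces of the sides; the lowest shelf sits on the floor and shelves are stacked with a clear vertical gap of 248 mm between each pair.

Two stools sit around the table at the −y, −x sides. The bookshelf is on top of the table.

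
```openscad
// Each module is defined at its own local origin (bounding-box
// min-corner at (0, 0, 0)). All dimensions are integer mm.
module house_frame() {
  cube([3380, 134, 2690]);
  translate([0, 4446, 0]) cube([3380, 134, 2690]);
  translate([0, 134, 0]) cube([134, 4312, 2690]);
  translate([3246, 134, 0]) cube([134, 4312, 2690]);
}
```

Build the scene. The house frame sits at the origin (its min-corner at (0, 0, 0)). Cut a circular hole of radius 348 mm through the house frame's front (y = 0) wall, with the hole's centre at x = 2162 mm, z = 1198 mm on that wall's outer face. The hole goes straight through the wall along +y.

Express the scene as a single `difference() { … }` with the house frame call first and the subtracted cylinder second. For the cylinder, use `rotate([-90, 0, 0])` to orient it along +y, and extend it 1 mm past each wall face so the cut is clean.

difference() {
  house_frame();
  translate([2162, -1, 1198]) rotate([-90, 0, 0]) cylinder(h = 136, r = 348);
}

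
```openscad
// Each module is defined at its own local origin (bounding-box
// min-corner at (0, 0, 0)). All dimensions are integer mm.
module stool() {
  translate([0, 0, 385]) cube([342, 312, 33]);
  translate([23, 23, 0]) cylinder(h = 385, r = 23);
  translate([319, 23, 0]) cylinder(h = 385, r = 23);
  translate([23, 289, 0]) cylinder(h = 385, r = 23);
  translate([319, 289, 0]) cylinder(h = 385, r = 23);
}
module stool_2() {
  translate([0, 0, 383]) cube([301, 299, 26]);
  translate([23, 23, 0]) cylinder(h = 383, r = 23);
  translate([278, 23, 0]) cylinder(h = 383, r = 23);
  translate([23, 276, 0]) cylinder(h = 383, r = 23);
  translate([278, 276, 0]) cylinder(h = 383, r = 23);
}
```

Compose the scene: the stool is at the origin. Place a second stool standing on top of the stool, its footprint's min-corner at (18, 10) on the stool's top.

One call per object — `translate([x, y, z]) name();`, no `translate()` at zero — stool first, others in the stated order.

stool();
translate([18, 10, 418]) stool_2();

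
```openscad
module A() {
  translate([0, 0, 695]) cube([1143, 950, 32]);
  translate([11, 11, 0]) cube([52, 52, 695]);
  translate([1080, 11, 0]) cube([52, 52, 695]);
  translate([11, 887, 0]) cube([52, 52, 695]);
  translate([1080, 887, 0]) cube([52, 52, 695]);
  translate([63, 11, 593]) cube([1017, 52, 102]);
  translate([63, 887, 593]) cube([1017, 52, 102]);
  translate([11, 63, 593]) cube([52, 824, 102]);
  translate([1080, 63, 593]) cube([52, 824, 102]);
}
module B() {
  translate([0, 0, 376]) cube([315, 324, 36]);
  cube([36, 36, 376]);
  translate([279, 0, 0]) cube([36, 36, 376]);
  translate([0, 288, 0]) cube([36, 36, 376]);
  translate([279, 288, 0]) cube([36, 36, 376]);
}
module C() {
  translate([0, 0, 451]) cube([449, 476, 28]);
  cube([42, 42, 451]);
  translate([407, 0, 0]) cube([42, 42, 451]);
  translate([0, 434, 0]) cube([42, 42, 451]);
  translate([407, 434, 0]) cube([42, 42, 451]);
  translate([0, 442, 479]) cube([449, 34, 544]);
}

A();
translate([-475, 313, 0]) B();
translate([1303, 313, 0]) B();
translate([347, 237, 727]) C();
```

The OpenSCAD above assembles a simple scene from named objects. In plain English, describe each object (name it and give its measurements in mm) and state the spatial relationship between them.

A is a table with a 1143×950 mm rectangular top, 32 mm thick, top surface at z = 727 mm, supported by four 52×52 mm square legs, each inset 11 mm from the nearest pair of top edges, running from the floor. Four apron rails, 52 mm thick and 102 mm tall, run between adjacent legs with their top edges flush with the underside of the top and their outer faces flush with the legs' outer faces.

B is a simple wooden stool: a rectangular seat 315 mm (x) by 324 mm (y), 36 mm thick, top face at z = 412 mm, on four square legs, each 36×36 mm in cross-section. The legs rest on z = 0, each flush with a corner of the seat.

C is a chair: 449×476 mm seat, 28 mm thick, top at z = 479 mm, on four 42 mm square corner legs flush with the seat edges. A 34 mm thick backrest slab spans the full seat width, extending 544 mm above the seat top, its back face flush with the seat's +y edge.

Two stools sit around the table at the −x, +x sides. The chair is on top of the table, centred.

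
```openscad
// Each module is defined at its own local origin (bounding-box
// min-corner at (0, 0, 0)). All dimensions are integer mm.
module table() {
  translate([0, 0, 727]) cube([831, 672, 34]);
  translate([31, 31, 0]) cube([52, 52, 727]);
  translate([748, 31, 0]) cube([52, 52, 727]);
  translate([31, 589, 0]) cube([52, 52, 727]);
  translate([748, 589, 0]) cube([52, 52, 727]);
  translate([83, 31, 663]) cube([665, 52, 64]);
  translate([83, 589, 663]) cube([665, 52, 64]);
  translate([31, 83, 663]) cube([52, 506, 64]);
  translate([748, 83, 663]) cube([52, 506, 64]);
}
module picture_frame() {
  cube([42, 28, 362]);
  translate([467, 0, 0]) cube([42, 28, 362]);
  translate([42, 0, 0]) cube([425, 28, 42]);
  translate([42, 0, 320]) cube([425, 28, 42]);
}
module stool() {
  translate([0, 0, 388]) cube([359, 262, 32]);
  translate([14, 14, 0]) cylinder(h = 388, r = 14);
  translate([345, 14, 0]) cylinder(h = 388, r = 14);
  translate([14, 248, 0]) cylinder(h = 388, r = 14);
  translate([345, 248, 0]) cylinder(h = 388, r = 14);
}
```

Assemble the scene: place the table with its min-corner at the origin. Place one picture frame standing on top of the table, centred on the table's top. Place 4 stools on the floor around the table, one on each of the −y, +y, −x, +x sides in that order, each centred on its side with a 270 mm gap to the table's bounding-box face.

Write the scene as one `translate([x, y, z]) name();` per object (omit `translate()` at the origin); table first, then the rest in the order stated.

table();
translate([161, 322, 761]) picture_frame();
translate([236, -532, 0]) stool();
translate([236, 942, 0]) stool();
translate([-629, 205, 0]) stool();
translate([1101, 205, 0]) stool();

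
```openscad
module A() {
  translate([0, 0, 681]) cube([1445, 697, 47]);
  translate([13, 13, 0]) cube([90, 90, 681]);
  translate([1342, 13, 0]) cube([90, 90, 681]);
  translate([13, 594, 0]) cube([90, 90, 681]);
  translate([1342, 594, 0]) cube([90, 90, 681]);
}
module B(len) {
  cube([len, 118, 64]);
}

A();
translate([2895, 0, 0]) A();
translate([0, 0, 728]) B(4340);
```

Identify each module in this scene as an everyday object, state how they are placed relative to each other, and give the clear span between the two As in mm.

A is a table. B is a beam. A beam spans the tops of two tables. The clear span between the two tables is 1450 mm.

Second table starts at x = 2895; first ends at x = 1445; clear span = 2895 − 1445 = 1450 mm.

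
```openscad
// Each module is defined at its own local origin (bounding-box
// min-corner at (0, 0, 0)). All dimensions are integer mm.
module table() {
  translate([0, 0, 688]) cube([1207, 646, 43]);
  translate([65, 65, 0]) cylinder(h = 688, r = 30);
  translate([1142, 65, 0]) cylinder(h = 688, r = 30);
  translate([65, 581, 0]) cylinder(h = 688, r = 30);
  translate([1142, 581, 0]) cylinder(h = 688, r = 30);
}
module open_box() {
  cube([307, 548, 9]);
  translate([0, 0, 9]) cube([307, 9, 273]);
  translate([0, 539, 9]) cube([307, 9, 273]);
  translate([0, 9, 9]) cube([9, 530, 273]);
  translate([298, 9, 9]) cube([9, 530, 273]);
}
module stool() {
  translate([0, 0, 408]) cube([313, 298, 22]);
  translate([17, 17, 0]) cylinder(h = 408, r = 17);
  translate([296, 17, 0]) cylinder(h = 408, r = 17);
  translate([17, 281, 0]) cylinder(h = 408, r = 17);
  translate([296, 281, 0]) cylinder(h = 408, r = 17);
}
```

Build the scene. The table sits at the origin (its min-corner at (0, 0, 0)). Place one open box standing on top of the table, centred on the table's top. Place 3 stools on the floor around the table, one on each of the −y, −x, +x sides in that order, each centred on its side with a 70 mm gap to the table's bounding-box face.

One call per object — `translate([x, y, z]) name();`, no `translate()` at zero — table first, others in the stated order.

table();
translate([450, 49, 731]) open_box();
translate([447, -368, 0]) stool();
translate([-383, 174, 0]) stool();
translate([1277, 174, 0]) stool();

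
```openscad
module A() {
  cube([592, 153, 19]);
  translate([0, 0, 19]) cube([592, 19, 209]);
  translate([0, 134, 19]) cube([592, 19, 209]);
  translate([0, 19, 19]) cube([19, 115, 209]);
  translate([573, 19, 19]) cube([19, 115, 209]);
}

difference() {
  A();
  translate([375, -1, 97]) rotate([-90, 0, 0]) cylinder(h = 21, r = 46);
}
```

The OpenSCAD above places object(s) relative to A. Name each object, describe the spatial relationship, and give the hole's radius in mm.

The subtracted cylinder has r = 46 mm.

A is an open box. The open box has a circular hole through its front wall. The hole's radius is 46 mm.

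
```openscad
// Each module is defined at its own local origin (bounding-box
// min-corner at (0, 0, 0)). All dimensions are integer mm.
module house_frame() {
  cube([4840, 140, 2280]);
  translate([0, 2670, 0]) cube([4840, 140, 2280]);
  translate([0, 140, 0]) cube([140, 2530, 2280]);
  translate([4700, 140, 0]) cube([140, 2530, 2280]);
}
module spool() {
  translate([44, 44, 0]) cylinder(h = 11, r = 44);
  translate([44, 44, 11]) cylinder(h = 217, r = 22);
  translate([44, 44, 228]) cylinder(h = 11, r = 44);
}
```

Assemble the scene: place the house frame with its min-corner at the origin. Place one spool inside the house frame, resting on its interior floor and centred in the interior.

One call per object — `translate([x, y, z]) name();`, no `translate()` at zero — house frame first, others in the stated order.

house_frame();
translate([2376, 1361, 0]) spool();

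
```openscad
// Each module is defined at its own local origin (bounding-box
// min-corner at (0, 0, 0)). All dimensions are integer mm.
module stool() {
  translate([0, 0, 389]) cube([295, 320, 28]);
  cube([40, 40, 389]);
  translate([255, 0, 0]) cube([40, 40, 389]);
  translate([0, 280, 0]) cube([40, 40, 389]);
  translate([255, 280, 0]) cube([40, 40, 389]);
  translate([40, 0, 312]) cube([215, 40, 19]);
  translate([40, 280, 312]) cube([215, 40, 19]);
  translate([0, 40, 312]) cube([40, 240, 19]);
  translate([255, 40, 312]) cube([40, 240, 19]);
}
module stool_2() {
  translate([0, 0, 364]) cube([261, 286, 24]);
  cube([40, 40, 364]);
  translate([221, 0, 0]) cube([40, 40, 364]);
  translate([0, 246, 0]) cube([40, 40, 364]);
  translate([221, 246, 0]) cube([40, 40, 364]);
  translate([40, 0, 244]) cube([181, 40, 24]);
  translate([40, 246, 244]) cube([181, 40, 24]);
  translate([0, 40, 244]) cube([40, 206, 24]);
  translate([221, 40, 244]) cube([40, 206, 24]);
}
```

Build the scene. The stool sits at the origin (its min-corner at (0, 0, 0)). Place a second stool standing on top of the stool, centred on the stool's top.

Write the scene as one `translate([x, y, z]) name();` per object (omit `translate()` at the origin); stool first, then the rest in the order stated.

stool();
translate([17, 17, 417]) stool_2();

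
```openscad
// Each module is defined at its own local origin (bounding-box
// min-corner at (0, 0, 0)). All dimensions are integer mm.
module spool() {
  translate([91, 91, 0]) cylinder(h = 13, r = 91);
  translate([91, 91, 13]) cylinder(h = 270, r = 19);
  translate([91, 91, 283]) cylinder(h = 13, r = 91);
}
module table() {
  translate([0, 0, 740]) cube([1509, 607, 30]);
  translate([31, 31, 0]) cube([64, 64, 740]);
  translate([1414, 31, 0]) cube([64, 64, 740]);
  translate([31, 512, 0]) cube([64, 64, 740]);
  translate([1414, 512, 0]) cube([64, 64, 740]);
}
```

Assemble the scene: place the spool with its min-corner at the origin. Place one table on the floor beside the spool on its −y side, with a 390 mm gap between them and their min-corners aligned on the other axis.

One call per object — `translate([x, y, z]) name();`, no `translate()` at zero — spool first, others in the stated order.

spool();
translate([0, -997, 0]) table();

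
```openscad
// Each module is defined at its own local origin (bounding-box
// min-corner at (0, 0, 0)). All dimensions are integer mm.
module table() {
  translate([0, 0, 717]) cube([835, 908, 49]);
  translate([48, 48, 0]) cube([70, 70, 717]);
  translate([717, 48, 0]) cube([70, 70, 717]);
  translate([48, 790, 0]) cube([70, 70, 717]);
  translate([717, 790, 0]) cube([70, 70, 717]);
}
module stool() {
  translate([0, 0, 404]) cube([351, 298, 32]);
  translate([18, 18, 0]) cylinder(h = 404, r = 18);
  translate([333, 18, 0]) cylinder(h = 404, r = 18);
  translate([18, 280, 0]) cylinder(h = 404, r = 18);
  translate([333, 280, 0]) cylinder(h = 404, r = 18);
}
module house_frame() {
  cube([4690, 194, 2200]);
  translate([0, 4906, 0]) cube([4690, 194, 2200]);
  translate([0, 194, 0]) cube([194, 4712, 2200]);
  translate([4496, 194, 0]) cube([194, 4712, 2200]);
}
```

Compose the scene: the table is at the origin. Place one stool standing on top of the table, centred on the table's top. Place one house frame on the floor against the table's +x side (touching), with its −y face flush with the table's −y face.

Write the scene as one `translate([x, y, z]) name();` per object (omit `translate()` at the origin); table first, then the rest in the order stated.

table();
translate([242, 305, 766]) stool();
translate([835, 0, 0]) house_frame();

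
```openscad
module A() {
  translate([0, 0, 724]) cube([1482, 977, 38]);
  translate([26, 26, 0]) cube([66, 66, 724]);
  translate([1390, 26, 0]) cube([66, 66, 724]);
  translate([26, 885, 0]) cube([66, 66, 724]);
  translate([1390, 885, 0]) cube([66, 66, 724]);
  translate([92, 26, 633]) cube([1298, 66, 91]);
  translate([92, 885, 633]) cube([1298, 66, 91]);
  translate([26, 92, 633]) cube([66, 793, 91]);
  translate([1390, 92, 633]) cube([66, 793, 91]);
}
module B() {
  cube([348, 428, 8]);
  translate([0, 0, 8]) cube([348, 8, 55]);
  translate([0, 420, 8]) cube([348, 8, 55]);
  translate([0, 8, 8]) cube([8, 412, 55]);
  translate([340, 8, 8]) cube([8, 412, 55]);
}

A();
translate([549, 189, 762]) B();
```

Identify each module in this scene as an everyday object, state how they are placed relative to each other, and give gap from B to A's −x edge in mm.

The open box's min-x is at 549; the table's min-x is 0; gap = 549 mm.

A is a table. B is an open box. The open box is on top of the table. The gap from the open box to the table's −x edge is 549 mm.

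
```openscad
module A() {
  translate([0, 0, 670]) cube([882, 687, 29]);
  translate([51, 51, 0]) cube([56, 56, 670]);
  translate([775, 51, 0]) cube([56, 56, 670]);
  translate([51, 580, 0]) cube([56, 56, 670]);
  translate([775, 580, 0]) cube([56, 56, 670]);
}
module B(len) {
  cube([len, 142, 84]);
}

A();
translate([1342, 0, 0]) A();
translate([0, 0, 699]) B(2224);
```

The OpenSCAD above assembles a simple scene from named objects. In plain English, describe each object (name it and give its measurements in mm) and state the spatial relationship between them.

A is a table with a 882×687 mm rectangular top, 29 mm thick, top surface at z = 699 mm, supported by four 56×56 mm square legs, each inset 51 mm from the nearest pair of top edges, running from the floor.

B is a rectangular beam 2224 mm long (x), 142 mm deep (y), 84 mm thick (z).

The beam spans the tops of two tables placed 460 mm apart, resting at z = 699 mm.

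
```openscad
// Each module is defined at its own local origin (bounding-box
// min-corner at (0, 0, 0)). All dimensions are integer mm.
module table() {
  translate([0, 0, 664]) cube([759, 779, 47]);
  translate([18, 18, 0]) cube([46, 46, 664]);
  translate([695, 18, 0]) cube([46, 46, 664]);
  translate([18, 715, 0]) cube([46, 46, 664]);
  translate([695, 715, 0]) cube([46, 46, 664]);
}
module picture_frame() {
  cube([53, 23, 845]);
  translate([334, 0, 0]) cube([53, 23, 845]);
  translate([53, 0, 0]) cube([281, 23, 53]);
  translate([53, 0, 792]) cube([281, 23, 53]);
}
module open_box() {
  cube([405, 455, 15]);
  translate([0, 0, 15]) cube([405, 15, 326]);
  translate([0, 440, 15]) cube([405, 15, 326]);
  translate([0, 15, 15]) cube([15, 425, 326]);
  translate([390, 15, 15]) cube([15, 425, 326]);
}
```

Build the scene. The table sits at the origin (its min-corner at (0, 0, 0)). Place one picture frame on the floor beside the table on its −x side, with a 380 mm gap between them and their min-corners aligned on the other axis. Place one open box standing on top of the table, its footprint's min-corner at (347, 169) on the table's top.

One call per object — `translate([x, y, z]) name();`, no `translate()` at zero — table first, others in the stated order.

table();
translate([-767, 0, 0]) picture_frame();
translate([347, 169, 711]) open_box();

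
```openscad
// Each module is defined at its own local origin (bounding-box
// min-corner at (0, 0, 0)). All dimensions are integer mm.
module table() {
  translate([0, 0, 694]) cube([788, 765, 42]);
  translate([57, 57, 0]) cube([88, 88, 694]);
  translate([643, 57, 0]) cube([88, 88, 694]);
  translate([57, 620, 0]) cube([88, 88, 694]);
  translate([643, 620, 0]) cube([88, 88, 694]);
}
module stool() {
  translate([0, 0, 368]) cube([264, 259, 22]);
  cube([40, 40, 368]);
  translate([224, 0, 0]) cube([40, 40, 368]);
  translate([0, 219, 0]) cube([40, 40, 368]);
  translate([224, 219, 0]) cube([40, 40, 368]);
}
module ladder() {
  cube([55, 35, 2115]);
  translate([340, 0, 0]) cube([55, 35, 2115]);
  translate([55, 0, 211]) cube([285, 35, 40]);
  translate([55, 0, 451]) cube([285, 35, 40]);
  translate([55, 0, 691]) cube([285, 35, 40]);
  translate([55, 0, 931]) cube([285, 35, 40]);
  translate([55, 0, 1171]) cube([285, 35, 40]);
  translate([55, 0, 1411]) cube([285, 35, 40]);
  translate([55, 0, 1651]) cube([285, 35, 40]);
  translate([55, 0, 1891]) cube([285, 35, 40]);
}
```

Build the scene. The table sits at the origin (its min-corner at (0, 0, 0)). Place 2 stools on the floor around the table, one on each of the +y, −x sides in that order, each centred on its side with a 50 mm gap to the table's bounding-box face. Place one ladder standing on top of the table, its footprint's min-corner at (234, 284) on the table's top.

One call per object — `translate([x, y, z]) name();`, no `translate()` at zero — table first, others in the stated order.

table();
translate([262, 815, 0]) stool();
translate([-314, 253, 0]) stool();
translate([234, 284, 736]) ladder();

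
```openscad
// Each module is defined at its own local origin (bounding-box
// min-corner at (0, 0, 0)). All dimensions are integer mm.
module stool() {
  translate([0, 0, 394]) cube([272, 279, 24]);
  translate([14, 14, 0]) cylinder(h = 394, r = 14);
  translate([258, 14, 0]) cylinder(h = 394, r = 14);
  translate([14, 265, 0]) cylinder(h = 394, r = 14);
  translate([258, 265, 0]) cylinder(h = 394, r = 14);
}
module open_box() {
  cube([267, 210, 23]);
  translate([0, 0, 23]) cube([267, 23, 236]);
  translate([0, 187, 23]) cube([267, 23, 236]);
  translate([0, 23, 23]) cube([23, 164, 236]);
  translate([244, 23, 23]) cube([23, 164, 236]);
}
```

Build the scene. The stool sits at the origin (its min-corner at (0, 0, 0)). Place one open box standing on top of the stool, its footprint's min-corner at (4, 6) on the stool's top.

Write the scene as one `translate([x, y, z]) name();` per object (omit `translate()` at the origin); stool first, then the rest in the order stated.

stool();
translate([4, 6, 418]) open_box();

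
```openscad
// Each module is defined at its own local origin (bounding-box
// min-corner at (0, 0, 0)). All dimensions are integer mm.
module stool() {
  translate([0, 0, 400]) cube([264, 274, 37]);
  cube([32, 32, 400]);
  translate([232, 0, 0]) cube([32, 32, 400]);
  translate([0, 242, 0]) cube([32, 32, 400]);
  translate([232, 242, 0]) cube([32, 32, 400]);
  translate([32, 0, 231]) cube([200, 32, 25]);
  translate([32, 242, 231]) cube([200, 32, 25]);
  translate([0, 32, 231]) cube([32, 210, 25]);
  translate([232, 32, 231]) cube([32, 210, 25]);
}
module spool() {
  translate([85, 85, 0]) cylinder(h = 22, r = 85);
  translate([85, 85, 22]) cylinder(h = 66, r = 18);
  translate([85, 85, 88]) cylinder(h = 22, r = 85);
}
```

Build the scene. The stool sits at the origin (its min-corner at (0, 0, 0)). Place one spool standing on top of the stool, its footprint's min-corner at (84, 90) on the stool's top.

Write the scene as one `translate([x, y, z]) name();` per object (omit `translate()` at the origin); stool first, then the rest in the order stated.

stool();
translate([84, 90, 437]) spool();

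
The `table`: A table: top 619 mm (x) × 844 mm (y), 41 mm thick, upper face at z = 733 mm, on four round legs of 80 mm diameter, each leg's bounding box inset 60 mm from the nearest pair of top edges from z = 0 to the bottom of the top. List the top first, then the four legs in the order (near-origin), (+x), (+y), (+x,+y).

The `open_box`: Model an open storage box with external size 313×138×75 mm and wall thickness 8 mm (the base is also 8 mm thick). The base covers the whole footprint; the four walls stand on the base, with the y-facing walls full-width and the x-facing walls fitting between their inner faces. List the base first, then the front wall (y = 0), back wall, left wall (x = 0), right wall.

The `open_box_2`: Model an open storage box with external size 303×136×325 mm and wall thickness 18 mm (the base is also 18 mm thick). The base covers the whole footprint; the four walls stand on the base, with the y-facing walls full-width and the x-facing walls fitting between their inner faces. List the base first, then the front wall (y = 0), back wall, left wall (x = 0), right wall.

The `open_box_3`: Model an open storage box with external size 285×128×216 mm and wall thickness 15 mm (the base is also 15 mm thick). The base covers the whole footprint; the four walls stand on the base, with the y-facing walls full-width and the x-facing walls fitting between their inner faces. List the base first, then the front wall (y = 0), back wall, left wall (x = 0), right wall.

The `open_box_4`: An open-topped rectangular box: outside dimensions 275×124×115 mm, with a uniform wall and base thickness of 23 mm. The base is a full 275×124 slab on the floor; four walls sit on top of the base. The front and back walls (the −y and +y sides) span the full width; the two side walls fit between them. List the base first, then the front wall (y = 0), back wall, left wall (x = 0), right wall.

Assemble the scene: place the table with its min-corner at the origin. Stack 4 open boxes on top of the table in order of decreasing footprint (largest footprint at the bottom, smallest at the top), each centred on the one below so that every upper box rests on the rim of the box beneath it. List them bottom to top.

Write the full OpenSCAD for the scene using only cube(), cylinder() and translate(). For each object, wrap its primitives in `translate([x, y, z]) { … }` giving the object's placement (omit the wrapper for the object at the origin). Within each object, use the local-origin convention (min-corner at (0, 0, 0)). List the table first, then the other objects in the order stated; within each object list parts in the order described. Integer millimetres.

translate([0, 0, 692]) cube([619, 844, 41]);
translate([100, 100, 0]) cylinder(h = 692, r = 40);
translate([519, 100, 0]) cylinder(h = 692, r = 40);
translate([100, 744, 0]) cylinder(h = 692, r = 40);
translate([519, 744, 0]) cylinder(h = 692, r = 40);
translate([153, 353, 733]) {
  cube([313, 138, 8]);
  translate([0, 0, 8]) cube([313, 8, 67]);
  translate([0, 130, 8]) cube([313, 8, 67]);
  translate([0, 8, 8]) cube([8, 122, 67]);
  translate([305, 8, 8]) cube([8, 122, 67]);
}
translate([158, 354, 808]) {
  cube([303, 136, 18]);
  translate([0, 0, 18]) cube([303, 18, 307]);
  translate([0, 118, 18]) cube([303, 18, 307]);
  translate([0, 18, 18]) cube([18, 100, 307]);
  translate([285, 18, 18]) cube([18, 100, 307]);
}
translate([167, 358, 1133]) {
  cube([285, 128, 15]);
  translate([0, 0, 15]) cube([285, 15, 201]);
  translate([0, 113, 15]) cube([285, 15, 201]);
  translate([0, 15, 15]) cube([15, 98, 201]);
  translate([270, 15, 15]) cube([15, 98, 201]);
}
translate([172, 360, 1349]) {
  cube([275, 124, 23]);
  translate([0, 0, 23]) cube([275, 23, 92]);
  translate([0, 101, 23]) cube([275, 23, 92]);
  translate([0, 23, 23]) cube([23, 78, 92]);
  translate([252, 23, 23]) cube([23, 78, 92]);
}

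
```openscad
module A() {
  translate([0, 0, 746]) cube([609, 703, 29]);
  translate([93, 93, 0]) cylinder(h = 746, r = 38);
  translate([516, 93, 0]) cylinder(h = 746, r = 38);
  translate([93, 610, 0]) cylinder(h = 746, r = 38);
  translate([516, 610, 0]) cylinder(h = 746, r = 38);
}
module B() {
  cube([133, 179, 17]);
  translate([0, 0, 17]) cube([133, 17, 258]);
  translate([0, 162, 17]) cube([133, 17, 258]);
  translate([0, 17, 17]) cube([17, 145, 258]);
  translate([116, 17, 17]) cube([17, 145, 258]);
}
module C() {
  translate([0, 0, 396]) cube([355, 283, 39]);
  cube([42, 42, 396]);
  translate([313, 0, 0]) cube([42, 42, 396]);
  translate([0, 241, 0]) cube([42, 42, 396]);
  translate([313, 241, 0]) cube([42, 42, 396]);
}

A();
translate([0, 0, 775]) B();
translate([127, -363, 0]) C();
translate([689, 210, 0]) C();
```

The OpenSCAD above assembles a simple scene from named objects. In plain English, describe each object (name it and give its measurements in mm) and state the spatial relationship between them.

A is a rectangular dining table. The top is 609×703×29 mm with its upper surface at z = 775 mm. It stands on four round legs of 76 mm diameter, each leg's bounding box inset 55 mm from the nearest pair of top edges, running from the floor to the underside of the top.

B is an open-topped rectangular box: outside dimensions 133×179×275 mm, with a uniform wall and base thickness of 17 mm. The base is a full 133×179 slab on the floor; four walls sit on top of the base. The front and back walls (the −y and +y sides) span the full width; the two side walls fit between them.

C is a four-legged stool. The seat is a 355×283×39 mm slab whose top surface is at z = 435 mm; four square legs, each 42×42 mm in cross-section, run from the floor (z = 0) to the underside of the seat, each flush with a corner of the seat.

The open box is on top of the table. Two stools sit around the table at the −y, +x sides.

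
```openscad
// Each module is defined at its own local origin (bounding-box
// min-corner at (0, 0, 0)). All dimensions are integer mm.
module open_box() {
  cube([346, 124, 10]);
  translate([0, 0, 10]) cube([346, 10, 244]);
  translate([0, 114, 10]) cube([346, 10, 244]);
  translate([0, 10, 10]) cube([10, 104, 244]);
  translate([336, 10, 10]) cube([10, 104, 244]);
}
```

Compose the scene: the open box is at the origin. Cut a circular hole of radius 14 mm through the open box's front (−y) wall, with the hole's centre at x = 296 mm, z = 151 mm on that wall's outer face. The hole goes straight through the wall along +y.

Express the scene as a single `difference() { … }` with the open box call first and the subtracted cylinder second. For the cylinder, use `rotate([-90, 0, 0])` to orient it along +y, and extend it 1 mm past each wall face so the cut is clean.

difference() {
  open_box();
  translate([296, -1, 151]) rotate([-90, 0, 0]) cylinder(h = 12, r = 14);
}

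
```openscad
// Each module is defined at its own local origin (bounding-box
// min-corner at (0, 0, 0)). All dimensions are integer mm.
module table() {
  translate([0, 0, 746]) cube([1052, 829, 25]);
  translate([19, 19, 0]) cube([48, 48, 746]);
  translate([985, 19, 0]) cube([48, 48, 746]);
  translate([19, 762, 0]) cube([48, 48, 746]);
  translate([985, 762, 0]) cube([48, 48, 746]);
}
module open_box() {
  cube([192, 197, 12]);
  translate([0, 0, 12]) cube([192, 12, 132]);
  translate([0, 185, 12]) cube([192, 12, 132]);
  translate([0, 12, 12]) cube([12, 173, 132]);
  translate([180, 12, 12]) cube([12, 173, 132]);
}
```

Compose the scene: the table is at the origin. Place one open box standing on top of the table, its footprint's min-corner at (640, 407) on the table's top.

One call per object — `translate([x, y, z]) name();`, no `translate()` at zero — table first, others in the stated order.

table();
translate([640, 407, 771]) open_box();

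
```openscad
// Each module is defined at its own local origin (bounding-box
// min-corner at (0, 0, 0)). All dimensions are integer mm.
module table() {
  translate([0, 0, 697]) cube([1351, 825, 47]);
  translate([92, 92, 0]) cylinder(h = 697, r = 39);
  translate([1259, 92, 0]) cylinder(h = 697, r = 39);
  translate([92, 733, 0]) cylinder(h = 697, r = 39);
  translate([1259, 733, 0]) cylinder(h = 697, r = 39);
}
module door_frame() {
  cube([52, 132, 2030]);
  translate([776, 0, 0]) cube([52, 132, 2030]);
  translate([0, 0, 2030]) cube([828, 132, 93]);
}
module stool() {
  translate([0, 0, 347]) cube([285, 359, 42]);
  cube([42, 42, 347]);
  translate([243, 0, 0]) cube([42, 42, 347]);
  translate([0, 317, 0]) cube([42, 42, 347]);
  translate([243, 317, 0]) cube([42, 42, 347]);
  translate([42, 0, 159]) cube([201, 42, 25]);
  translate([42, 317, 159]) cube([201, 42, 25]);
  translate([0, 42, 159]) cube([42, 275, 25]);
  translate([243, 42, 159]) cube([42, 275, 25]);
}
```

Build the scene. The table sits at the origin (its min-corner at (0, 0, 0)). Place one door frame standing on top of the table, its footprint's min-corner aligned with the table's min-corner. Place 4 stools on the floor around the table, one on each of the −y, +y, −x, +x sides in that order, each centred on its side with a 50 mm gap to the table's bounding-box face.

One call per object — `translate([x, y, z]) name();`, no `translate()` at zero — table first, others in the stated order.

table();
translate([0, 0, 744]) door_frame();
translate([533, -409, 0]) stool();
translate([533, 875, 0]) stool();
translate([-335, 233, 0]) stool();
translate([1401, 233, 0]) stool();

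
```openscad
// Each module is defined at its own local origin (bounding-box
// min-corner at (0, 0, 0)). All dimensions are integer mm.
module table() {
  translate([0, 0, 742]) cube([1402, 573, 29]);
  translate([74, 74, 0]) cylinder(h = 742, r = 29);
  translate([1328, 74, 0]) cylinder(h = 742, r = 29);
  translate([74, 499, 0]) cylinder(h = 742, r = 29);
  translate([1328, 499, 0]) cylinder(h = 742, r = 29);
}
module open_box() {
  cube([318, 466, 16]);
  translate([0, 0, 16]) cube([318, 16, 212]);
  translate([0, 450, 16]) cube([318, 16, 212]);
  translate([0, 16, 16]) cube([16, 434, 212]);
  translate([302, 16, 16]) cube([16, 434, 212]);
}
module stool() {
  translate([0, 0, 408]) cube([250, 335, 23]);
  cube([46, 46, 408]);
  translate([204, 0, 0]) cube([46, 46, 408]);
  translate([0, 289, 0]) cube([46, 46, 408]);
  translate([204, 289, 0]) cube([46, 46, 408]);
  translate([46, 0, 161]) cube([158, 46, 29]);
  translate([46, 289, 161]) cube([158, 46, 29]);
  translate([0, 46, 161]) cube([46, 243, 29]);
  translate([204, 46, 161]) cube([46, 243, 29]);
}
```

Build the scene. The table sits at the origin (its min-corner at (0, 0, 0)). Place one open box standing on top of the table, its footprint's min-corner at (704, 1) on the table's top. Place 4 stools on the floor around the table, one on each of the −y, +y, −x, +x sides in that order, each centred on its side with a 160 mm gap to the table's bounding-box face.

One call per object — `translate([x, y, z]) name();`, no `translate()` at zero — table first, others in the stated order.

table();
translate([704, 1, 771]) open_box();
translate([576, -495, 0]) stool();
translate([576, 733, 0]) stool();
translate([-410, 119, 0]) stool();
translate([1562, 119, 0]) stool();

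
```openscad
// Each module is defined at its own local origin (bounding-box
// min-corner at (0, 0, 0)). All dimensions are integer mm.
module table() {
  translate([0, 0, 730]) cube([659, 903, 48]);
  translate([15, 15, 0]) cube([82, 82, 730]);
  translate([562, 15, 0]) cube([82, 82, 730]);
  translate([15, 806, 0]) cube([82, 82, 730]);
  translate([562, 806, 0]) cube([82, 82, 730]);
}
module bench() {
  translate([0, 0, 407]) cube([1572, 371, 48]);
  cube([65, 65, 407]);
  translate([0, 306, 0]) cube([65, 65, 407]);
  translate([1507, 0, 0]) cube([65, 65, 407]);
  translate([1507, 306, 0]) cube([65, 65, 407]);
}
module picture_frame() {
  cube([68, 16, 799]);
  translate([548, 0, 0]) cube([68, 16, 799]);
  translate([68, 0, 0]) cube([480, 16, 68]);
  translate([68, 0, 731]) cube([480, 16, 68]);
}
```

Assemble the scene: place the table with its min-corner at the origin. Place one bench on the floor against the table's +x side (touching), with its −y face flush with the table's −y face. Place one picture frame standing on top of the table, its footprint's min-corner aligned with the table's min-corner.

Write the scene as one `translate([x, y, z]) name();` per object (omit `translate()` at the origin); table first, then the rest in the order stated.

table();
translate([659, 0, 0]) bench();
translate([0, 0, 778]) picture_frame();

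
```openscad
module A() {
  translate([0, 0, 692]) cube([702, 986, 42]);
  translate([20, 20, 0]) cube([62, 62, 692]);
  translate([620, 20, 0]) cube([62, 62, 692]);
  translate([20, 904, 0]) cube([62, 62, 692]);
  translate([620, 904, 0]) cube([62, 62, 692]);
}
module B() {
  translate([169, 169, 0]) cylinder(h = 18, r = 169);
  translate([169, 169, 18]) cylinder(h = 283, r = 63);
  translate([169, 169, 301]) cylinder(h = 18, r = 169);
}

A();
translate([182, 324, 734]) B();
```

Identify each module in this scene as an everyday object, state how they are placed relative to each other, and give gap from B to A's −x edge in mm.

A is a table. B is a spool. The spool is on top of the table, centred. The gap from the spool to the table's −x edge is 182 mm.

The spool's min-x is at 182; the table's min-x is 0; gap = 182 mm.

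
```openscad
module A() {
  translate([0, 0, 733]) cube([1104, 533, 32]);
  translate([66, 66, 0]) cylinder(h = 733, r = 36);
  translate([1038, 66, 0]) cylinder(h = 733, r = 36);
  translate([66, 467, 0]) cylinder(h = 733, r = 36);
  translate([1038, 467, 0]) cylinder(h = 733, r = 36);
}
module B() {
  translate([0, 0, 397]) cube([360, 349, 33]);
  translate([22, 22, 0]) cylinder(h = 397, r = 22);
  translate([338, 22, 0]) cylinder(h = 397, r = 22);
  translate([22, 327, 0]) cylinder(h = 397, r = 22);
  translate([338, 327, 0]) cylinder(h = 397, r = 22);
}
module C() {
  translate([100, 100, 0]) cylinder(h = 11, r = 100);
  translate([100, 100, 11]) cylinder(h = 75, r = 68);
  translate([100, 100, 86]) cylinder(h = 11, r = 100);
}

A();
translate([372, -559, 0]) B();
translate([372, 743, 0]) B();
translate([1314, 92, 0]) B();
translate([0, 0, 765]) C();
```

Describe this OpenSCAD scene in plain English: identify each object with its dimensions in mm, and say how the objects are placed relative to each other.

A is a table: top 1104 mm (x) × 533 mm (y), 32 mm thick, upper face at z = 765 mm, on four round legs of 72 mm diameter, each leg's bounding box inset 30 mm from the nearest pair of top edges, running from z = 0 to the bottom of the top.

B is a four-legged stool. The seat is 360×349 mm, 33 mm thick, top at z = 430 mm. It stands on four round legs, each 44 mm in diameter, from z = 0 to the seat underside, each leg's axis is inset half a diameter from the nearest pair of seat edges (so the leg's bounding box is flush with the corner).

C is a spool: two coaxial disc flanges of radius 100 mm and thickness 11 mm, joined by a core cylinder of radius 68 mm and height 75 mm. The lower flange rests on z = 0 and the three cylinders share a vertical axis.

Three stools sit around the table at the −y, +y, +x sides. The spool is on top of the table.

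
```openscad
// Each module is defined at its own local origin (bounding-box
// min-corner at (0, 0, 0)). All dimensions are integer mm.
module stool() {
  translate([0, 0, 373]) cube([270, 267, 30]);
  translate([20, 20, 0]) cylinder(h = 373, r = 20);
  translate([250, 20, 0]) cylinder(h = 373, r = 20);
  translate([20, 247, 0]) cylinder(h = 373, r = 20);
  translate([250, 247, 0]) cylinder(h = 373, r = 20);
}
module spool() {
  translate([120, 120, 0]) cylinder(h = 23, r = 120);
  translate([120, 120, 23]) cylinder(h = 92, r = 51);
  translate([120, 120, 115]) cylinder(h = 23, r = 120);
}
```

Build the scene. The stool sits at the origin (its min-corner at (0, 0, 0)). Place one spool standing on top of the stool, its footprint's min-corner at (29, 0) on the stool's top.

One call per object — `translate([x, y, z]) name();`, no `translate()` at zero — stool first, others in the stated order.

stool();
translate([29, 0, 403]) spool();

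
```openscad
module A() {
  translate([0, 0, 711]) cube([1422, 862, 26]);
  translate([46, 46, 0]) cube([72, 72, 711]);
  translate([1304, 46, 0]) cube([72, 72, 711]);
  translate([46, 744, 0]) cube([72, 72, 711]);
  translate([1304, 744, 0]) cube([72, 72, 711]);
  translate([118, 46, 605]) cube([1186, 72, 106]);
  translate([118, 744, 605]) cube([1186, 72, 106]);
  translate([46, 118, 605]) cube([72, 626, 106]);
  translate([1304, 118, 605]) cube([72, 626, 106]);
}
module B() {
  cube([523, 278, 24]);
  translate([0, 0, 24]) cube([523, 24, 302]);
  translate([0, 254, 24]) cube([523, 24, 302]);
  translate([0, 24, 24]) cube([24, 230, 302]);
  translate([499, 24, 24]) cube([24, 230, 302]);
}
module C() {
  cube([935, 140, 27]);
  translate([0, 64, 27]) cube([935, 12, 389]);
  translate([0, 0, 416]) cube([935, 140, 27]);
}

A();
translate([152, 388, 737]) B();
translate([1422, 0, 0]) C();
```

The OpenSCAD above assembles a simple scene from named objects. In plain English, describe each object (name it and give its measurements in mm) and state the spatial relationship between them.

A is a table: top 1422 mm (x) × 862 mm (y), 26 mm thick, upper face at z = 737 mm, on four 72×72 mm square legs, each inset 46 mm from the nearest pair of top edges, running from z = 0 to the bottom of the top. Four apron rails, 72 mm thick and 106 mm tall, run between adjacent legs with their top edges flush with the underside of the top and their outer faces flush with the legs' outer faces.

B is an open storage box with external size 523×278×326 mm and wall thickness 24 mm (the base is also 24 mm thick). The base covers the whole footprint; the four walls stand on the base, with the y-facing walls full-width and the x-facing walls fitting between their inner faces.

C is an I-beam lying along x, 935 mm long. Overall section height 443 mm. Two flanges 140 mm wide (y) and 27 mm thick, one on the floor and one at the top; a web 12 mm thick runs between them, centred on the flange width.

The open box is on top of the table. The I-beam is against the table's +x side, with their −y faces flush.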